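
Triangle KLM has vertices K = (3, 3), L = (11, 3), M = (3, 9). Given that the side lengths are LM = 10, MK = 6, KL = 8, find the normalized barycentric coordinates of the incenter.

The incenter has barycentric coordinates proportional to the opposite side lengths: (10 : 6 : 8).
Normalizing by 10+6+8 = 24 gives (5/12, 1/4, 1/3).

(5/12, 1/4, 1/3)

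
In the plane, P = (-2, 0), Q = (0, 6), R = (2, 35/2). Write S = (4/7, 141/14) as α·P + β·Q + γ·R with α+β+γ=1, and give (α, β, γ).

(1/7, 3/7, 3/7)

Signed area of the reference triangle: [PQR] = ½·((-2)·(6−(35/2)) + 0·(35/2−0) + 2·(0−6)) = ½·(23 + 0 − 12) = 11/2.
[SQR] = ½·((4/7)·(6−(35/2)) + 0·(35/2−(141/14)) + 2·(141/14−6)) = ½·(-46/7 + 0 + 57/7) = 11/14, so the P-coordinate is (11/14)/(11/2) = 1/7.
[PSR] = ½·((-2)·(141/14−(35/2)) + (4/7)·(35/2−0) + 2·(0−(141/14))) = ½·(104/7 + 10 − 141/7) = 33/14, so the Q-coordinate is 3/7.
[PQS] = ½·((-2)·(6−(141/14)) + 0·(141/14−0) + (4/7)·(0−6)) = ½·(57/7 + 0 − 24/7) = 33/14, so the R-coordinate is 3/7.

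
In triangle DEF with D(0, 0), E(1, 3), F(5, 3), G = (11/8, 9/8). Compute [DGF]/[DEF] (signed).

[DEF] = ½·(0·(3−3) + 1·(3−0) + 5·(0−3)) = ½·(0 + 3 − 15) = -6.
[DGF] = ½·(0·(9/8−3) + (11/8)·(3−0) + 5·(0−(9/8))) = ½·(0 + 33/8 − 45/8) = -3/4, so the ratio is (-3/4)/(-6) = 1/8.

1/8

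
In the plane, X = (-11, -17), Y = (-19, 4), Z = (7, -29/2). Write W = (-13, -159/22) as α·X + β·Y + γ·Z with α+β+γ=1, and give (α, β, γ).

Signed area of the reference triangle: [XYZ] = ½·((-11)·(4−(-29/2)) + (-19)·(-29/2−(-17)) + 7·(-17−4)) = ½·(-407/2 − 95/2 − 147) = -199.
[WYZ] = ½·((-13)·(4−(-29/2)) + (-19)·(-29/2−(-159/22)) + 7·(-159/22−4)) = ½·(-481/2 + 1520/11 − 1729/22) = -995/11, so the X-coordinate is (-995/11)/(-199) = 5/11.
[XWZ] = ½·((-11)·(-159/22−(-29/2)) + (-13)·(-29/2−(-17)) + 7·(-17−(-159/22))) = ½·(-80 − 65/2 − 1505/22) = -995/11, so the Y-coordinate is 5/11.
[XYW] = ½·((-11)·(4−(-159/22)) + (-19)·(-159/22−(-17)) + (-13)·(-17−4)) = ½·(-247/2 − 4085/22 + 273) = -199/11, so the Z-coordinate is 1/11.

(5/11, 5/11, 1/11)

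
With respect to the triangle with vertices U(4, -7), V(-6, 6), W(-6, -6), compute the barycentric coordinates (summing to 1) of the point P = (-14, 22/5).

Signed area of the reference triangle: [UVW] = ½·(4·(6−(-6)) + (-6)·(-6−(-7)) + (-6)·(-7−6)) = ½·(48 − 6 + 78) = 60.
[PVW] = ½·((-14)·(6−(-6)) + (-6)·(-6−(22/5)) + (-6)·(22/5−6)) = ½·(-168 + 312/5 + 48/5) = -48, so the U-coordinate is (-48)/60 = -4/5.
[UPW] = ½·(4·(22/5−(-6)) + (-14)·(-6−(-7)) + (-6)·(-7−(22/5))) = ½·(208/5 − 14 + 342/5) = 48, so the V-coordinate is 4/5.
[UVP] = ½·(4·(6−(22/5)) + (-6)·(22/5−(-7)) + (-14)·(-7−6)) = ½·(32/5 − 342/5 + 182) = 60, so the W-coordinate is 1.
Check: -4/5 + 4/5 + 1 = 1.

(-4/5, 4/5, 1)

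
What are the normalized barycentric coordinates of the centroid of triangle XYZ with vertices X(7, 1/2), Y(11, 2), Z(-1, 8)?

(1/3, 1/3, 1/3)

The centroid is the average of the vertices, so each weight is 1/3.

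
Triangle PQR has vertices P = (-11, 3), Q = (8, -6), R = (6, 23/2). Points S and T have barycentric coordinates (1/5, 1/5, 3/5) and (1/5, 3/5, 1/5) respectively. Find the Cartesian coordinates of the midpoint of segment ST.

Barycentric coordinates of the midpoint are the average: (1/5, 2/5, 2/5).
Converting: (1/5)·P + (2/5)·Q + (2/5)·R = (17/5, 14/5).

(17/5, 14/5)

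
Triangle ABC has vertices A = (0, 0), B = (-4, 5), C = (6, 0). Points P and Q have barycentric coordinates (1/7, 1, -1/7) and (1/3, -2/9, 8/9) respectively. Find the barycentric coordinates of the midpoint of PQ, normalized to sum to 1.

Since both coordinate triples sum to 1, the midpoint's barycentrics are the componentwise average.
(1/7+1/3)/2 = 5/21; similarly 7/18 and 47/126.

(5/21, 7/18, 47/126)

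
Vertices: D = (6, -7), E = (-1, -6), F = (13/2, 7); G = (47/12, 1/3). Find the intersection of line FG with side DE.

(4/3, -19/3)

Barycentric coordinates of G with respect to DEF: (1/6, 1/3, 1/2).
On side DE the F-coordinate is zero; dropping G's F-weight 1/2 and renormalizing the remaining 1/6 : 1/3 gives weights 1/3, 2/3 on D, E.
H = (1/3)·(6, -7) + (2/3)·(-1, -6) = (4/3, -19/3).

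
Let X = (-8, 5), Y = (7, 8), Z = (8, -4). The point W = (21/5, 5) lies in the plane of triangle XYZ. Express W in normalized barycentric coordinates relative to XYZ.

Signed area of the reference triangle: [XYZ] = ½·((-8)·(8−(-4)) + 7·(-4−5) + 8·(5−8)) = ½·(-96 − 63 − 24) = -183/2.
[WYZ] = ½·((21/5)·(8−(-4)) + 7·(-4−5) + 8·(5−8)) = ½·(252/5 − 63 − 24) = -183/10, so the X-coordinate is (-183/10)/(-183/2) = 1/5.
[XWZ] = ½·((-8)·(5−(-4)) + (21/5)·(-4−5) + 8·(5−5)) = ½·(-72 − 189/5 + 0) = -549/10, so the Y-coordinate is 3/5.
[XYW] = ½·((-8)·(8−5) + 7·(5−5) + (21/5)·(5−8)) = ½·(-24 + 0 − 63/5) = -183/10, so the Z-coordinate is 1/5.
Check: 1/5 + 3/5 + 1/5 = 1.

(1/5, 3/5, 1/5)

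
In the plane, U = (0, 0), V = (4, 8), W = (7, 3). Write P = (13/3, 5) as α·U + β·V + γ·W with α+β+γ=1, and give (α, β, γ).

(1/6, 1/2, 1/3)

Signed area of the reference triangle: [UVW] = ½·(0·(8−3) + 4·(3−0) + 7·(0−8)) = ½·(0 + 12 − 56) = -22.
[PVW] = ½·((13/3)·(8−3) + 4·(3−5) + 7·(5−8)) = ½·(65/3 − 8 − 21) = -11/3, so the U-coordinate is (-11/3)/(-22) = 1/6.
[UPW] = ½·(0·(5−3) + (13/3)·(3−0) + 7·(0−5)) = ½·(0 + 13 − 35) = -11, so the V-coordinate is 1/2.
[UVP] = ½·(0·(8−5) + 4·(5−0) + (13/3)·(0−8)) = ½·(0 + 20 − 104/3) = -22/3, so the W-coordinate is 1/3.
Check: 1/6 + 1/2 + 1/3 = 1.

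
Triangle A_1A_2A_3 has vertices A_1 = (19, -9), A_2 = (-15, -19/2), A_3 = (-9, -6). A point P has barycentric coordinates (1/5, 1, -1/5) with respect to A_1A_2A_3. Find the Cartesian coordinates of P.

P = (1/5)·A_1 + 1·A_2 + (-1/5)·A_3.
x-coordinate: (1/5)·19 + 1·(-15) + (-1/5)·(-9) = -47/5.
y-coordinate: (1/5)·(-9) + 1·(-19/2) + (-1/5)·(-6) = -101/10.

(-47/5, -101/10)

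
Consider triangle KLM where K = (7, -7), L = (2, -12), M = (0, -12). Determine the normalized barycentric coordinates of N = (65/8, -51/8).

(9/8, 1/8, -1/4)

Signed area of the reference triangle: [KLM] = ½·(7·(-12−(-12)) + 2·(-12−(-7)) + 0·(-7−(-12))) = ½·(0 − 10 + 0) = -5.
[NLM] = ½·((65/8)·(-12−(-12)) + 2·(-12−(-51/8)) + 0·(-51/8−(-12))) = ½·(0 − 45/4 + 0) = -45/8, so the K-coordinate is (-45/8)/(-5) = 9/8.
[KNM] = ½·(7·(-51/8−(-12)) + (65/8)·(-12−(-7)) + 0·(-7−(-51/8))) = ½·(315/8 − 325/8 + 0) = -5/8, so the L-coordinate is 1/8.
[KLN] = ½·(7·(-12−(-51/8)) + 2·(-51/8−(-7)) + (65/8)·(-7−(-12))) = ½·(-315/8 + 5/4 + 325/8) = 5/4, so the M-coordinate is -1/4.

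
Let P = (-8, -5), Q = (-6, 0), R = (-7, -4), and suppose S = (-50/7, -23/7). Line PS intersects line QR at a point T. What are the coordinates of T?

Barycentric coordinates of S with respect to PQR: (3/7, 2/7, 2/7).
On side QR the P-coordinate is zero; dropping S's P-weight 3/7 and renormalizing the remaining 2/7 : 2/7 gives weights 1/2, 1/2 on Q, R.
T = (1/2)·(-6, 0) + (1/2)·(-7, -4) = (-13/2, -2).

(-13/2, -2)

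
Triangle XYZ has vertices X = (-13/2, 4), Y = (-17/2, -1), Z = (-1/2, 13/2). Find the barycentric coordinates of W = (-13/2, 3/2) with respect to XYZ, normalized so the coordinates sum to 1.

Signed area of the reference triangle: [XYZ] = ½·((-13/2)·(-1−(13/2)) + (-17/2)·(13/2−4) + (-1/2)·(4−(-1))) = ½·(195/4 − 85/4 − 5/2) = 25/2.
[WYZ] = ½·((-13/2)·(-1−(13/2)) + (-17/2)·(13/2−(3/2)) + (-1/2)·(3/2−(-1))) = ½·(195/4 − 85/2 − 5/4) = 5/2, so the X-coordinate is (5/2)/(25/2) = 1/5.
[XWZ] = ½·((-13/2)·(3/2−(13/2)) + (-13/2)·(13/2−4) + (-1/2)·(4−(3/2))) = ½·(65/2 − 65/4 − 5/4) = 15/2, so the Y-coordinate is 3/5.
[XYW] = ½·((-13/2)·(-1−(3/2)) + (-17/2)·(3/2−4) + (-13/2)·(4−(-1))) = ½·(65/4 + 85/4 − 65/2) = 5/2, so the Z-coordinate is 1/5.
Check: 1/5 + 3/5 + 1/5 = 1.

(1/5, 3/5, 1/5)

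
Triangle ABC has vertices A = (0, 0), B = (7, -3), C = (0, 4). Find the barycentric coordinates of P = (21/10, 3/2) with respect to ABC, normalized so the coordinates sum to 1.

(1/10, 3/10, 3/5)

Signed area of the reference triangle: [ABC] = ½·(0·(-3−4) + 7·(4−0) + 0·(0−(-3))) = ½·(0 + 28 + 0) = 14.
[PBC] = ½·((21/10)·(-3−4) + 7·(4−(3/2)) + 0·(3/2−(-3))) = ½·(-147/10 + 35/2 + 0) = 7/5, so the A-coordinate is (7/5)/14 = 1/10.
[APC] = ½·(0·(3/2−4) + (21/10)·(4−0) + 0·(0−(3/2))) = ½·(0 + 42/5 + 0) = 21/5, so the B-coordinate is 3/10.
[ABP] = ½·(0·(-3−(3/2)) + 7·(3/2−0) + (21/10)·(0−(-3))) = ½·(0 + 21/2 + 63/10) = 42/5, so the C-coordinate is 3/5.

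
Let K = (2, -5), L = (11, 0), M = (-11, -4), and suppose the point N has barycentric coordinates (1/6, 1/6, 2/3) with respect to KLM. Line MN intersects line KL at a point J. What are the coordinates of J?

Line MN meets KL where the M-coordinate vanishes; zeroing N's M-weight and renormalizing leaves K, L-weights 1/6 : 1/6 → (1/2, 1/2).
So J = (1/2)·K + (1/2)·L = (13/2, -5/2).

(13/2, -5/2)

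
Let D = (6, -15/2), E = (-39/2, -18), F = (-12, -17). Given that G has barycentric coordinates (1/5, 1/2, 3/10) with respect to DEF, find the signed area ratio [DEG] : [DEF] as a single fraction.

3/10

The signed ratio [DEG]/[DEF] equals the barycentric coordinate of G at vertex F, which is 3/10.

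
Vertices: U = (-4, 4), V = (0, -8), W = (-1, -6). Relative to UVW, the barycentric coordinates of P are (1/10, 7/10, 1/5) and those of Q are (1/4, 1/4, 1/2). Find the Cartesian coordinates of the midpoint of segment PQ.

(-21/20, -26/5)

Barycentric coordinates of the midpoint are the average: (7/40, 19/40, 7/20).
Converting: (7/40)·U + (19/40)·V + (7/20)·W = (-21/20, -26/5).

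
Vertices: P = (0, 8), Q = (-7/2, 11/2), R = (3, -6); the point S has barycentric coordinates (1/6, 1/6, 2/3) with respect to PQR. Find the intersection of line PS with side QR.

Line PS meets QR where the P-coordinate vanishes; zeroing S's P-weight and renormalizing leaves Q, R-weights 1/6 : 2/3 → (1/5, 4/5).
So T = (1/5)·Q + (4/5)·R = (17/10, -37/10).

(17/10, -37/10)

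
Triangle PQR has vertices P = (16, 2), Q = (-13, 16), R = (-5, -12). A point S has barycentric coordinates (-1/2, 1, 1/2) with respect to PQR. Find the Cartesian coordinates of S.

S = (-1/2)·P + 1·Q + (1/2)·R.
x-coordinate: (-1/2)·16 + 1·(-13) + (1/2)·(-5) = -47/2.
y-coordinate: (-1/2)·2 + 1·16 + (1/2)·(-12) = 9.

(-47/2, 9)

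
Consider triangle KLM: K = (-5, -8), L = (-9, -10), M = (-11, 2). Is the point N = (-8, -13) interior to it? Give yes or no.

no

Barycentric coordinates of N: (3/26, 15/13, -7/26).
The three coordinates are positive, positive, negative; a point is interior exactly when all three are positive.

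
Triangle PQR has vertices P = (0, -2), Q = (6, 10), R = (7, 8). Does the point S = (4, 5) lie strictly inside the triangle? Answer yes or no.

yes

Barycentric coordinates of S: (3/8, 3/8, 1/4).
The three coordinates are positive, positive, positive; a point is interior exactly when all three are positive.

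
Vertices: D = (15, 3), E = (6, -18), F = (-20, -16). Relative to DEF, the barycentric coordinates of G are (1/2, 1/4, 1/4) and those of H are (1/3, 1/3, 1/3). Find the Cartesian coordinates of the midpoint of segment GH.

Barycentric coordinates of the midpoint are the average: (5/12, 7/24, 7/24).
Converting: (5/12)·D + (7/24)·E + (7/24)·F = (13/6, -26/3).

(13/6, -26/3)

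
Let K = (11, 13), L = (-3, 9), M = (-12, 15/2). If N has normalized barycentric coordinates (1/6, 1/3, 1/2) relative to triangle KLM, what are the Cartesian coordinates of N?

N = (1/6)·K + (1/3)·L + (1/2)·M.
x-coordinate: (1/6)·11 + (1/3)·(-3) + (1/2)·(-12) = -31/6.
y-coordinate: (1/6)·13 + (1/3)·9 + (1/2)·(15/2) = 107/12.

(-31/6, 107/12)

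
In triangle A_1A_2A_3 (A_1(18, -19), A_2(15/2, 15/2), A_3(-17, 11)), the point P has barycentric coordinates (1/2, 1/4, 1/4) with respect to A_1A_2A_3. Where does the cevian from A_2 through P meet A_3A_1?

Line A_2P meets A_3A_1 where the A_2-coordinate vanishes; zeroing P's A_2-weight and renormalizing leaves A_3, A_1-weights 1/4 : 1/2 → (1/3, 2/3).
So Q = (1/3)·A_3 + (2/3)·A_1 = (19/3, -9).

(19/3, -9)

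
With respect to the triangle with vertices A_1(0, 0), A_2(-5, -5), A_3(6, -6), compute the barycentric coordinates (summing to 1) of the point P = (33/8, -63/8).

Signed area of the reference triangle: [A_1A_2A_3] = ½·(0·(-5−(-6)) + (-5)·(-6−0) + 6·(0−(-5))) = ½·(0 + 30 + 30) = 30.
[PA_2A_3] = ½·((33/8)·(-5−(-6)) + (-5)·(-6−(-63/8)) + 6·(-63/8−(-5))) = ½·(33/8 − 75/8 − 69/4) = -45/4, so the A_1-coordinate is (-45/4)/30 = -3/8.
[A_1PA_3] = ½·(0·(-63/8−(-6)) + (33/8)·(-6−0) + 6·(0−(-63/8))) = ½·(0 − 99/4 + 189/4) = 45/4, so the A_2-coordinate is 3/8.
[A_1A_2P] = ½·(0·(-5−(-63/8)) + (-5)·(-63/8−0) + (33/8)·(0−(-5))) = ½·(0 + 315/8 + 165/8) = 30, so the A_3-coordinate is 1.

(-3/8, 3/8, 1)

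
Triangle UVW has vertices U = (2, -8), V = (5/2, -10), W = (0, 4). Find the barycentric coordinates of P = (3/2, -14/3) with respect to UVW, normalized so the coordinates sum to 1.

Signed area of the reference triangle: [UVW] = ½·(2·(-10−4) + (5/2)·(4−(-8)) + 0·(-8−(-10))) = ½·(-28 + 30 + 0) = 1.
[PVW] = ½·((3/2)·(-10−4) + (5/2)·(4−(-14/3)) + 0·(-14/3−(-10))) = ½·(-21 + 65/3 + 0) = 1/3, so the U-coordinate is (1/3)/1 = 1/3.
[UPW] = ½·(2·(-14/3−4) + (3/2)·(4−(-8)) + 0·(-8−(-14/3))) = ½·(-52/3 + 18 + 0) = 1/3, so the V-coordinate is 1/3.
[UVP] = ½·(2·(-10−(-14/3)) + (5/2)·(-14/3−(-8)) + (3/2)·(-8−(-10))) = ½·(-32/3 + 25/3 + 3) = 1/3, so the W-coordinate is 1/3.
Check: 1/3 + 1/3 + 1/3 = 1.

(1/3, 1/3, 1/3)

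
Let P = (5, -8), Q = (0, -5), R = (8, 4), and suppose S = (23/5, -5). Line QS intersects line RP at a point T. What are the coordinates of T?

(23/4, -5)

Barycentric coordinates of S with respect to PQR: (3/5, 1/5, 1/5).
On side RP the Q-coordinate is zero; dropping S's Q-weight 1/5 and renormalizing the remaining 1/5 : 3/5 gives weights 1/4, 3/4 on R, P.
T = (1/4)·(8, 4) + (3/4)·(5, -8) = (23/4, -5).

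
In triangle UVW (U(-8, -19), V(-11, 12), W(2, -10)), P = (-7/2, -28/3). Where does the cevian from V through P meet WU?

(-2, -68/5)

Barycentric coordinates of P with respect to UVW: (1/3, 1/6, 1/2).
On side WU the V-coordinate is zero; dropping P's V-weight 1/6 and renormalizing the remaining 1/2 : 1/3 gives weights 3/5, 2/5 on W, U.
Q = (3/5)·(2, -10) + (2/5)·(-8, -19) = (-2, -68/5).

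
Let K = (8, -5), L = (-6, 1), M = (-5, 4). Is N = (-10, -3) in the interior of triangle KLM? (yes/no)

no

Barycentric coordinates of N: (-1/6, 17/6, -5/3).
The three coordinates are negative, positive, negative; a point is interior exactly when all three are positive.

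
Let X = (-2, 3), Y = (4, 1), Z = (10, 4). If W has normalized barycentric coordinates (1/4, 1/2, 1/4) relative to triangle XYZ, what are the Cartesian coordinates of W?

W = (1/4)·X + (1/2)·Y + (1/4)·Z.
x-coordinate: (1/4)·(-2) + (1/2)·4 + (1/4)·10 = 4.
y-coordinate: (1/4)·3 + (1/2)·1 + (1/4)·4 = 9/4.

(4, 9/4)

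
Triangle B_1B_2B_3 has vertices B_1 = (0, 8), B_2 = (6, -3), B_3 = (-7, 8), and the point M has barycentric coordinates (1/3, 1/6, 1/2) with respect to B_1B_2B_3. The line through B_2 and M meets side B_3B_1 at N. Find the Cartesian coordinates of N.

Line B_2M meets B_3B_1 where the B_2-coordinate vanishes; zeroing M's B_2-weight and renormalizing leaves B_3, B_1-weights 1/2 : 1/3 → (3/5, 2/5).
So N = (3/5)·B_3 + (2/5)·B_1 = (-21/5, 8).

(-21/5, 8)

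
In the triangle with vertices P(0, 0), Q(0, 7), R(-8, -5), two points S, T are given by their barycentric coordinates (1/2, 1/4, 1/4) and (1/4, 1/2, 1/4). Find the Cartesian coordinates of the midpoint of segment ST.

(-2, 11/8)

Barycentric coordinates of the midpoint are the average: (3/8, 3/8, 1/4).
Converting: (3/8)·P + (3/8)·Q + (1/4)·R = (-2, 11/8).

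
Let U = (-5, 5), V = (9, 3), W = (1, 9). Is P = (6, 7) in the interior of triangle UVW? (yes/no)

no

Barycentric coordinates of P: (-7/34, 8/17, 25/34).
The three coordinates are negative, positive, positive; a point is interior exactly when all three are positive.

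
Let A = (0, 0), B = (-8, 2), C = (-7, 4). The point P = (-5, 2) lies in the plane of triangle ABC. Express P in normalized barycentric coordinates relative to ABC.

Signed area of the reference triangle: [ABC] = ½·(0·(2−4) + (-8)·(4−0) + (-7)·(0−2)) = ½·(0 − 32 + 14) = -9.
[PBC] = ½·((-5)·(2−4) + (-8)·(4−2) + (-7)·(2−2)) = ½·(10 − 16 + 0) = -3, so the A-coordinate is (-3)/(-9) = 1/3.
[APC] = ½·(0·(2−4) + (-5)·(4−0) + (-7)·(0−2)) = ½·(0 − 20 + 14) = -3, so the B-coordinate is 1/3.
[ABP] = ½·(0·(2−2) + (-8)·(2−0) + (-5)·(0−2)) = ½·(0 − 16 + 10) = -3, so the C-coordinate is 1/3.

(1/3, 1/3, 1/3)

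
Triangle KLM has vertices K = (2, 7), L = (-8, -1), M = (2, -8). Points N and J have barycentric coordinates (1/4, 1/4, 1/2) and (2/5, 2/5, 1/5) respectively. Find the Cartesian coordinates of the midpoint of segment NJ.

(-5/4, -17/20)

Barycentric coordinates of the midpoint are the average: (13/40, 13/40, 7/20).
Converting: (13/40)·K + (13/40)·L + (7/20)·M = (-5/4, -17/20).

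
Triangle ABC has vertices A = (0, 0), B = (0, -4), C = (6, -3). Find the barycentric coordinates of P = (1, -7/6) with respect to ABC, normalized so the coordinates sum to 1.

Signed area of the reference triangle: [ABC] = ½·(0·(-4−(-3)) + 0·(-3−0) + 6·(0−(-4))) = ½·(0 + 0 + 24) = 12.
[PBC] = ½·(1·(-4−(-3)) + 0·(-3−(-7/6)) + 6·(-7/6−(-4))) = ½·(-1 + 0 + 17) = 8, so the A-coordinate is 8/12 = 2/3.
[APC] = ½·(0·(-7/6−(-3)) + 1·(-3−0) + 6·(0−(-7/6))) = ½·(0 − 3 + 7) = 2, so the B-coordinate is 1/6.
[ABP] = ½·(0·(-4−(-7/6)) + 0·(-7/6−0) + 1·(0−(-4))) = ½·(0 + 0 + 4) = 2, so the C-coordinate is 1/6.
Check: 2/3 + 1/6 + 1/6 = 1.

(2/3, 1/6, 1/6)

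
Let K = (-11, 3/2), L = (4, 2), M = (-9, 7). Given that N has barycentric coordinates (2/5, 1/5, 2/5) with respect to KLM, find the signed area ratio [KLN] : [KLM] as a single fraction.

The signed ratio [KLN]/[KLM] equals the barycentric coordinate of N at vertex M, which is 2/5.

2/5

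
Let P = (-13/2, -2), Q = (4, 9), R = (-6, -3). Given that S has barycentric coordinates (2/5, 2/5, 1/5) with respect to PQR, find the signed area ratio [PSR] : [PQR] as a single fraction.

2/5

The signed ratio [PSR]/[PQR] equals the barycentric coordinate of S at vertex Q, which is 2/5.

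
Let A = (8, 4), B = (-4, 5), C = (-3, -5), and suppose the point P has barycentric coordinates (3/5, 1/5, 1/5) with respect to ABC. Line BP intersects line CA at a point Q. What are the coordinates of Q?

Line BP meets CA where the B-coordinate vanishes; zeroing P's B-weight and renormalizing leaves C, A-weights 1/5 : 3/5 → (1/4, 3/4).
So Q = (1/4)·C + (3/4)·A = (21/4, 7/4).

(21/4, 7/4)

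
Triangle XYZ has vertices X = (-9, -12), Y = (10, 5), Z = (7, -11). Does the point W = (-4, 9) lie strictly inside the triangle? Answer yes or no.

Barycentric coordinates of W: (236/253, 331/253, -314/253).
The three coordinates are positive, positive, negative; a point is interior exactly when all three are positive.

no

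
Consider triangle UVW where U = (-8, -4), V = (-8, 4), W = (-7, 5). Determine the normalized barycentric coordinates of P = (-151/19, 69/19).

(1/19, 17/19, 1/19)

Signed area of the reference triangle: [UVW] = ½·((-8)·(4−5) + (-8)·(5−(-4)) + (-7)·(-4−4)) = ½·(8 − 72 + 56) = -4.
[PVW] = ½·((-151/19)·(4−5) + (-8)·(5−(69/19)) + (-7)·(69/19−4)) = ½·(151/19 − 208/19 + 49/19) = -4/19, so the U-coordinate is (-4/19)/(-4) = 1/19.
[UPW] = ½·((-8)·(69/19−5) + (-151/19)·(5−(-4)) + (-7)·(-4−(69/19))) = ½·(208/19 − 1359/19 + 1015/19) = -68/19, so the V-coordinate is 17/19.
[UVP] = ½·((-8)·(4−(69/19)) + (-8)·(69/19−(-4)) + (-151/19)·(-4−4)) = ½·(-56/19 − 1160/19 + 1208/19) = -4/19, so the W-coordinate is 1/19.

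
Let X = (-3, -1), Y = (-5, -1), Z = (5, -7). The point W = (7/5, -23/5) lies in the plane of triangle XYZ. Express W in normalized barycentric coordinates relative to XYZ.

Signed area of the reference triangle: [XYZ] = ½·((-3)·(-1−(-7)) + (-5)·(-7−(-1)) + 5·(-1−(-1))) = ½·(-18 + 30 + 0) = 6.
[WYZ] = ½·((7/5)·(-1−(-7)) + (-5)·(-7−(-23/5)) + 5·(-23/5−(-1))) = ½·(42/5 + 12 − 18) = 6/5, so the X-coordinate is (6/5)/6 = 1/5.
[XWZ] = ½·((-3)·(-23/5−(-7)) + (7/5)·(-7−(-1)) + 5·(-1−(-23/5))) = ½·(-36/5 − 42/5 + 18) = 6/5, so the Y-coordinate is 1/5.
[XYW] = ½·((-3)·(-1−(-23/5)) + (-5)·(-23/5−(-1)) + (7/5)·(-1−(-1))) = ½·(-54/5 + 18 + 0) = 18/5, so the Z-coordinate is 3/5.
Check: 1/5 + 1/5 + 3/5 = 1.

(1/5, 1/5, 3/5)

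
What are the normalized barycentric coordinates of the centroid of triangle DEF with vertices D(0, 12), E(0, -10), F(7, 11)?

The centroid is the average of the vertices, so each weight is 1/3.

(1/3, 1/3, 1/3)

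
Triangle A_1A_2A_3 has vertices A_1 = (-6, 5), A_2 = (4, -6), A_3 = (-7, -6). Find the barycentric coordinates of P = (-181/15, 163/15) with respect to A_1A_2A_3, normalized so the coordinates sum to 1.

Signed area of the reference triangle: [A_1A_2A_3] = ½·((-6)·(-6−(-6)) + 4·(-6−5) + (-7)·(5−(-6))) = ½·(0 − 44 − 77) = -121/2.
[PA_2A_3] = ½·((-181/15)·(-6−(-6)) + 4·(-6−(163/15)) + (-7)·(163/15−(-6))) = ½·(0 − 1012/15 − 1771/15) = -2783/30, so the A_1-coordinate is (-2783/30)/(-121/2) = 23/15.
[A_1PA_3] = ½·((-6)·(163/15−(-6)) + (-181/15)·(-6−5) + (-7)·(5−(163/15))) = ½·(-506/5 + 1991/15 + 616/15) = 363/10, so the A_2-coordinate is -3/5.
[A_1A_2P] = ½·((-6)·(-6−(163/15)) + 4·(163/15−5) + (-181/15)·(5−(-6))) = ½·(506/5 + 352/15 − 1991/15) = -121/30, so the A_3-coordinate is 1/15.
Check: 23/15 − 3/5 + 1/15 = 1.

(23/15, -3/5, 1/15)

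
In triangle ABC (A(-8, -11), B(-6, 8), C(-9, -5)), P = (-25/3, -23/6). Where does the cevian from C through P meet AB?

(-7, -3/2)

Barycentric coordinates of P with respect to ABC: (1/6, 1/6, 2/3).
On side AB the C-coordinate is zero; dropping P's C-weight 2/3 and renormalizing the remaining 1/6 : 1/6 gives weights 1/2, 1/2 on A, B.
Q = (1/2)·(-8, -11) + (1/2)·(-6, 8) = (-7, -3/2).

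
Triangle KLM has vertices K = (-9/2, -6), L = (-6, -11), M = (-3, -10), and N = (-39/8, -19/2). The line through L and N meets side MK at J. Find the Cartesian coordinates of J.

Barycentric coordinates of N with respect to KLM: (1/4, 1/2, 1/4).
On side MK the L-coordinate is zero; dropping N's L-weight 1/2 and renormalizing the remaining 1/4 : 1/4 gives weights 1/2, 1/2 on M, K.
J = (1/2)·(-3, -10) + (1/2)·(-9/2, -6) = (-15/4, -8).

(-15/4, -8)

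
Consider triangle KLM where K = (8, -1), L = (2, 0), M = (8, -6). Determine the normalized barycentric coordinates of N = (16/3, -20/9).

(2/9, 4/9, 1/3)

Signed area of the reference triangle: [KLM] = ½·(8·(0−(-6)) + 2·(-6−(-1)) + 8·(-1−0)) = ½·(48 − 10 − 8) = 15.
[NLM] = ½·((16/3)·(0−(-6)) + 2·(-6−(-20/9)) + 8·(-20/9−0)) = ½·(32 − 68/9 − 160/9) = 10/3, so the K-coordinate is (10/3)/15 = 2/9.
[KNM] = ½·(8·(-20/9−(-6)) + (16/3)·(-6−(-1)) + 8·(-1−(-20/9))) = ½·(272/9 − 80/3 + 88/9) = 20/3, so the L-coordinate is 4/9.
[KLN] = ½·(8·(0−(-20/9)) + 2·(-20/9−(-1)) + (16/3)·(-1−0)) = ½·(160/9 − 22/9 − 16/3) = 5, so the M-coordinate is 1/3.
Check: 2/9 + 4/9 + 1/3 = 1.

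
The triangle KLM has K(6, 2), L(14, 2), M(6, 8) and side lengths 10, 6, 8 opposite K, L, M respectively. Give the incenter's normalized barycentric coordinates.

(5/12, 1/4, 1/3)

The incenter has barycentric coordinates proportional to the opposite side lengths: (10 : 6 : 8).
Normalizing by 10+6+8 = 24 gives (5/12, 1/4, 1/3).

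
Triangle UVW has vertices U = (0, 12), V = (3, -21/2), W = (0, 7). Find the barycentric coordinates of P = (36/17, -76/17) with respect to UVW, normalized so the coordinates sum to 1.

Signed area of the reference triangle: [UVW] = ½·(0·(-21/2−7) + 3·(7−12) + 0·(12−(-21/2))) = ½·(0 − 15 + 0) = -15/2.
[PVW] = ½·((36/17)·(-21/2−7) + 3·(7−(-76/17)) + 0·(-76/17−(-21/2))) = ½·(-630/17 + 585/17 + 0) = -45/34, so the U-coordinate is (-45/34)/(-15/2) = 3/17.
[UPW] = ½·(0·(-76/17−7) + (36/17)·(7−12) + 0·(12−(-76/17))) = ½·(0 − 180/17 + 0) = -90/17, so the V-coordinate is 12/17.
[UVP] = ½·(0·(-21/2−(-76/17)) + 3·(-76/17−12) + (36/17)·(12−(-21/2))) = ½·(0 − 840/17 + 810/17) = -15/17, so the W-coordinate is 2/17.
Check: 3/17 + 12/17 + 2/17 = 1.

(3/17, 12/17, 2/17)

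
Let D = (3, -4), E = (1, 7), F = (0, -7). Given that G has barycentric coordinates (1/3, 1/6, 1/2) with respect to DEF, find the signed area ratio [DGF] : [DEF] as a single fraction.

The signed ratio [DGF]/[DEF] equals the barycentric coordinate of G at vertex E, which is 1/6.

1/6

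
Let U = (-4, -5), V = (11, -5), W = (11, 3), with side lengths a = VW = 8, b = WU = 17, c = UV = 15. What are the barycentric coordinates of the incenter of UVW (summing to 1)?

The incenter has barycentric coordinates proportional to the opposite side lengths: (8 : 17 : 15).
Normalizing by 8+17+15 = 40 gives (1/5, 17/40, 3/8).

(1/5, 17/40, 3/8)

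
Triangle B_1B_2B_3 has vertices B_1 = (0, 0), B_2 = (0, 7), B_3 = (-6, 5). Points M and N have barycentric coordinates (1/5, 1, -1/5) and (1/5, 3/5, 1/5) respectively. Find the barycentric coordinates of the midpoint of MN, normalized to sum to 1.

(1/5, 4/5, 0)

Since both coordinate triples sum to 1, the midpoint's barycentrics are the componentwise average.
(1/5+1/5)/2 = 1/5; similarly 4/5 and 0.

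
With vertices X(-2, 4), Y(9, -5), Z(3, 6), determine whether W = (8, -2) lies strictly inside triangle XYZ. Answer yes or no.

Barycentric coordinates of W: (-7/67, 50/67, 24/67).
The three coordinates are negative, positive, positive; a point is interior exactly when all three are positive.

no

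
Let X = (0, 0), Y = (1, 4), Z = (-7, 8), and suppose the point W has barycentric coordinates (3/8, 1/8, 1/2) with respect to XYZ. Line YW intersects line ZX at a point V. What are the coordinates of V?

(-4, 32/7)

Line YW meets ZX where the Y-coordinate vanishes; zeroing W's Y-weight and renormalizing leaves Z, X-weights 1/2 : 3/8 → (4/7, 3/7).
So V = (4/7)·Z + (3/7)·X = (-4, 32/7).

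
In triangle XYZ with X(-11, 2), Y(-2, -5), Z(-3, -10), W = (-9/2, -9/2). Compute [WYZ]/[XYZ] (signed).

1/4

[XYZ] = ½·((-11)·(-5−(-10)) + (-2)·(-10−2) + (-3)·(2−(-5))) = ½·(-55 + 24 − 21) = -26.
[WYZ] = ½·((-9/2)·(-5−(-10)) + (-2)·(-10−(-9/2)) + (-3)·(-9/2−(-5))) = ½·(-45/2 + 11 − 3/2) = -13/2, so the ratio is (-13/2)/(-26) = 1/4.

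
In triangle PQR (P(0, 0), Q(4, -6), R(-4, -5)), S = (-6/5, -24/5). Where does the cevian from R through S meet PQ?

Barycentric coordinates of S with respect to PQR: (1/10, 3/10, 3/5).
On side PQ the R-coordinate is zero; dropping S's R-weight 3/5 and renormalizing the remaining 1/10 : 3/10 gives weights 1/4, 3/4 on P, Q.
T = (1/4)·(0, 0) + (3/4)·(4, -6) = (3, -9/2).

(3, -9/2)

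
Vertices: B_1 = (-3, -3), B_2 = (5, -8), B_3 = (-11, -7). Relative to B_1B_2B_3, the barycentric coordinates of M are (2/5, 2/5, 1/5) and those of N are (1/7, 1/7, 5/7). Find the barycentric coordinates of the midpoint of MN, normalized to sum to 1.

(19/70, 19/70, 16/35)

Since both coordinate triples sum to 1, the midpoint's barycentrics are the componentwise average.
(2/5+1/7)/2 = 19/70; similarly 19/70 and 16/35.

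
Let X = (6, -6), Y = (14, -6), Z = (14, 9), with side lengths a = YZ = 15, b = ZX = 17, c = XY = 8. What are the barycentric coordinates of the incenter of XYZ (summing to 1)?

The incenter has barycentric coordinates proportional to the opposite side lengths: (15 : 17 : 8).
Normalizing by 15+17+8 = 40 gives (3/8, 17/40, 1/5).

(3/8, 17/40, 1/5)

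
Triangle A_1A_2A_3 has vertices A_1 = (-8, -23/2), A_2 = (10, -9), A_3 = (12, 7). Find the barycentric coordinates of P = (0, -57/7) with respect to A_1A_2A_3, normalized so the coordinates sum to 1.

(4/7, 2/7, 1/7)

Signed area of the reference triangle: [A_1A_2A_3] = ½·((-8)·(-9−7) + 10·(7−(-23/2)) + 12·(-23/2−(-9))) = ½·(128 + 185 − 30) = 283/2.
[PA_2A_3] = ½·(0·(-9−7) + 10·(7−(-57/7)) + 12·(-57/7−(-9))) = ½·(0 + 1060/7 + 72/7) = 566/7, so the A_1-coordinate is (566/7)/(283/2) = 4/7.
[A_1PA_3] = ½·((-8)·(-57/7−7) + 0·(7−(-23/2)) + 12·(-23/2−(-57/7))) = ½·(848/7 + 0 − 282/7) = 283/7, so the A_2-coordinate is 2/7.
[A_1A_2P] = ½·((-8)·(-9−(-57/7)) + 10·(-57/7−(-23/2)) + 0·(-23/2−(-9))) = ½·(48/7 + 235/7 + 0) = 283/14, so the A_3-coordinate is 1/7.
Check: 4/7 + 2/7 + 1/7 = 1.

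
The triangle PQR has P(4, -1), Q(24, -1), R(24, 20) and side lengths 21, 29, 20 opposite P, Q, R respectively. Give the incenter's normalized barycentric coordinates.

(3/10, 29/70, 2/7)

The incenter has barycentric coordinates proportional to the opposite side lengths: (21 : 29 : 20).
Normalizing by 21+29+20 = 70 gives (3/10, 29/70, 2/7).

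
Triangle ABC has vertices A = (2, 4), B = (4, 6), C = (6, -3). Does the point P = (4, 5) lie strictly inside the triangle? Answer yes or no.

Barycentric coordinates of P: (1/11, 9/11, 1/11).
The three coordinates are positive, positive, positive; a point is interior exactly when all three are positive.

yes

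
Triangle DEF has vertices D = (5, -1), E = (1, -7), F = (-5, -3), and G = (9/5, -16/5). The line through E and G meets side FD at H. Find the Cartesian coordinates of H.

Barycentric coordinates of G with respect to DEF: (1/2, 3/10, 1/5).
On side FD the E-coordinate is zero; dropping G's E-weight 3/10 and renormalizing the remaining 1/5 : 1/2 gives weights 2/7, 5/7 on F, D.
H = (2/7)·(-5, -3) + (5/7)·(5, -1) = (15/7, -11/7).

(15/7, -11/7)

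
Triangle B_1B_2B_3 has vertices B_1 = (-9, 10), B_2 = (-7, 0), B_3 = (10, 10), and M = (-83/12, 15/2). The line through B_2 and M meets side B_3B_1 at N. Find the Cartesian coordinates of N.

(-62/9, 10)

Barycentric coordinates of M with respect to B_1B_2B_3: (2/3, 1/4, 1/12).
On side B_3B_1 the B_2-coordinate is zero; dropping M's B_2-weight 1/4 and renormalizing the remaining 1/12 : 2/3 gives weights 1/9, 8/9 on B_3, B_1.
N = (1/9)·(10, 10) + (8/9)·(-9, 10) = (-62/9, 10).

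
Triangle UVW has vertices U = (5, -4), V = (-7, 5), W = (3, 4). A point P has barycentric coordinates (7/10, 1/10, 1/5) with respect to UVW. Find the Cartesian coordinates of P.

(17/5, -3/2)

P = (7/10)·U + (1/10)·V + (1/5)·W.
x-coordinate: (7/10)·5 + (1/10)·(-7) + (1/5)·3 = 17/5.
y-coordinate: (7/10)·(-4) + (1/10)·5 + (1/5)·4 = -3/2.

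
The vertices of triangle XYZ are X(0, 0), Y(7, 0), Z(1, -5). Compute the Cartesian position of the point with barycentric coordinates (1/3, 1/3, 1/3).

(8/3, -5/3)

W = (1/3)·X + (1/3)·Y + (1/3)·Z.
x-coordinate: (1/3)·0 + (1/3)·7 + (1/3)·1 = 8/3.
y-coordinate: (1/3)·0 + (1/3)·0 + (1/3)·(-5) = -5/3.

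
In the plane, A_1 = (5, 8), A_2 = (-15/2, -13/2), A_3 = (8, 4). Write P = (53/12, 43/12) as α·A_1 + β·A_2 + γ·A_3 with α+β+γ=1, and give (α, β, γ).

Signed area of the reference triangle: [A_1A_2A_3] = ½·(5·(-13/2−4) + (-15/2)·(4−8) + 8·(8−(-13/2))) = ½·(-105/2 + 30 + 116) = 187/4.
[PA_2A_3] = ½·((53/12)·(-13/2−4) + (-15/2)·(4−(43/12)) + 8·(43/12−(-13/2))) = ½·(-371/8 − 25/8 + 242/3) = 187/12, so the A_1-coordinate is (187/12)/(187/4) = 1/3.
[A_1PA_3] = ½·(5·(43/12−4) + (53/12)·(4−8) + 8·(8−(43/12))) = ½·(-25/12 − 53/3 + 106/3) = 187/24, so the A_2-coordinate is 1/6.
[A_1A_2P] = ½·(5·(-13/2−(43/12)) + (-15/2)·(43/12−8) + (53/12)·(8−(-13/2))) = ½·(-605/12 + 265/8 + 1537/24) = 187/8, so the A_3-coordinate is 1/2.
Check: 1/3 + 1/6 + 1/2 = 1.

(1/3, 1/6, 1/2)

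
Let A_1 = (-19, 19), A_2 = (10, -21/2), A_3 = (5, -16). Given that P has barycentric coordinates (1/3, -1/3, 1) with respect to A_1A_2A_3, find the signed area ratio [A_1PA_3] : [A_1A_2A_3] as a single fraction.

The signed ratio [A_1PA_3]/[A_1A_2A_3] equals the barycentric coordinate of P at vertex A_2, which is -1/3.

-1/3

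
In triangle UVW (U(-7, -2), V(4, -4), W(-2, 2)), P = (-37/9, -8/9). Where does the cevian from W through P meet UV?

(-31/6, -7/3)

Barycentric coordinates of P with respect to UVW: (5/9, 1/9, 1/3).
On side UV the W-coordinate is zero; dropping P's W-weight 1/3 and renormalizing the remaining 5/9 : 1/9 gives weights 5/6, 1/6 on U, V.
Q = (5/6)·(-7, -2) + (1/6)·(4, -4) = (-31/6, -7/3).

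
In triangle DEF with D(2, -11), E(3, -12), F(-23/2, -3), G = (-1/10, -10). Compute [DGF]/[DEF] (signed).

3/5

[DEF] = ½·(2·(-12−(-3)) + 3·(-3−(-11)) + (-23/2)·(-11−(-12))) = ½·(-18 + 24 − 23/2) = -11/4.
[DGF] = ½·(2·(-10−(-3)) + (-1/10)·(-3−(-11)) + (-23/2)·(-11−(-10))) = ½·(-14 − 4/5 + 23/2) = -33/20, so the ratio is (-33/20)/(-11/4) = 3/5.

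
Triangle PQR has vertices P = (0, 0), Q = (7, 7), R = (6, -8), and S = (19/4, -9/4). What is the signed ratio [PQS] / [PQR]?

[PQR] = ½·(0·(7−(-8)) + 7·(-8−0) + 6·(0−7)) = ½·(0 − 56 − 42) = -49.
[PQS] = ½·(0·(7−(-9/4)) + 7·(-9/4−0) + (19/4)·(0−7)) = ½·(0 − 63/4 − 133/4) = -49/2, so the ratio is (-49/2)/(-49) = 1/2.

1/2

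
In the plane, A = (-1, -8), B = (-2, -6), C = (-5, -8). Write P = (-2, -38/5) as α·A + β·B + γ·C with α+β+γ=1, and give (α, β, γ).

Signed area of the reference triangle: [ABC] = ½·((-1)·(-6−(-8)) + (-2)·(-8−(-8)) + (-5)·(-8−(-6))) = ½·(-2 + 0 + 10) = 4.
[PBC] = ½·((-2)·(-6−(-8)) + (-2)·(-8−(-38/5)) + (-5)·(-38/5−(-6))) = ½·(-4 + 4/5 + 8) = 12/5, so the A-coordinate is (12/5)/4 = 3/5.
[APC] = ½·((-1)·(-38/5−(-8)) + (-2)·(-8−(-8)) + (-5)·(-8−(-38/5))) = ½·(-2/5 + 0 + 2) = 4/5, so the B-coordinate is 1/5.
[ABP] = ½·((-1)·(-6−(-38/5)) + (-2)·(-38/5−(-8)) + (-2)·(-8−(-6))) = ½·(-8/5 − 4/5 + 4) = 4/5, so the C-coordinate is 1/5.

(3/5, 1/5, 1/5)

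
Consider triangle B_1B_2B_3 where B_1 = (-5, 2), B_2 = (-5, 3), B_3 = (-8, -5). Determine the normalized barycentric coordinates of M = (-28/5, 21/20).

Signed area of the reference triangle: [B_1B_2B_3] = ½·((-5)·(3−(-5)) + (-5)·(-5−2) + (-8)·(2−3)) = ½·(-40 + 35 + 8) = 3/2.
[MB_2B_3] = ½·((-28/5)·(3−(-5)) + (-5)·(-5−(21/20)) + (-8)·(21/20−3)) = ½·(-224/5 + 121/4 + 78/5) = 21/40, so the B_1-coordinate is (21/40)/(3/2) = 7/20.
[B_1MB_3] = ½·((-5)·(21/20−(-5)) + (-28/5)·(-5−2) + (-8)·(2−(21/20))) = ½·(-121/4 + 196/5 − 38/5) = 27/40, so the B_2-coordinate is 9/20.
[B_1B_2M] = ½·((-5)·(3−(21/20)) + (-5)·(21/20−2) + (-28/5)·(2−3)) = ½·(-39/4 + 19/4 + 28/5) = 3/10, so the B_3-coordinate is 1/5.

(7/20, 9/20, 1/5)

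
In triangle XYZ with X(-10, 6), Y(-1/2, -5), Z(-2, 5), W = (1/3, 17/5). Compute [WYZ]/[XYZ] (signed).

[XYZ] = ½·((-10)·(-5−5) + (-1/2)·(5−6) + (-2)·(6−(-5))) = ½·(100 + 1/2 − 22) = 157/4.
[WYZ] = ½·((1/3)·(-5−5) + (-1/2)·(5−(17/5)) + (-2)·(17/5−(-5))) = ½·(-10/3 − 4/5 − 84/5) = -157/15, so the ratio is (-157/15)/(157/4) = -4/15.

-4/15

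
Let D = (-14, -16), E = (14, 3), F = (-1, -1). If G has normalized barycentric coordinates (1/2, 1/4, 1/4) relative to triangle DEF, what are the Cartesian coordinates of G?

(-15/4, -15/2)

G = (1/2)·D + (1/4)·E + (1/4)·F.
x-coordinate: (1/2)·(-14) + (1/4)·14 + (1/4)·(-1) = -15/4.
y-coordinate: (1/2)·(-16) + (1/4)·3 + (1/4)·(-1) = -15/2.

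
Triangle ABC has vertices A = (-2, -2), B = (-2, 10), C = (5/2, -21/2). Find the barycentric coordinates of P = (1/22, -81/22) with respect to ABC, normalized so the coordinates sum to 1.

(4/11, 2/11, 5/11)

Signed area of the reference triangle: [ABC] = ½·((-2)·(10−(-21/2)) + (-2)·(-21/2−(-2)) + (5/2)·(-2−10)) = ½·(-41 + 17 − 30) = -27.
[PBC] = ½·((1/22)·(10−(-21/2)) + (-2)·(-21/2−(-81/22)) + (5/2)·(-81/22−10)) = ½·(41/44 + 150/11 − 1505/44) = -108/11, so the A-coordinate is (-108/11)/(-27) = 4/11.
[APC] = ½·((-2)·(-81/22−(-21/2)) + (1/22)·(-21/2−(-2)) + (5/2)·(-2−(-81/22))) = ½·(-150/11 − 17/44 + 185/44) = -54/11, so the B-coordinate is 2/11.
[ABP] = ½·((-2)·(10−(-81/22)) + (-2)·(-81/22−(-2)) + (1/22)·(-2−10)) = ½·(-301/11 + 37/11 − 6/11) = -135/11, so the C-coordinate is 5/11.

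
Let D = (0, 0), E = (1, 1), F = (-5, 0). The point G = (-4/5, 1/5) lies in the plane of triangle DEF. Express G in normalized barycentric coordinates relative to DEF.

Signed area of the reference triangle: [DEF] = ½·(0·(1−0) + 1·(0−0) + (-5)·(0−1)) = ½·(0 + 0 + 5) = 5/2.
[GEF] = ½·((-4/5)·(1−0) + 1·(0−(1/5)) + (-5)·(1/5−1)) = ½·(-4/5 − 1/5 + 4) = 3/2, so the D-coordinate is (3/2)/(5/2) = 3/5.
[DGF] = ½·(0·(1/5−0) + (-4/5)·(0−0) + (-5)·(0−(1/5))) = ½·(0 + 0 + 1) = 1/2, so the E-coordinate is 1/5.
[DEG] = ½·(0·(1−(1/5)) + 1·(1/5−0) + (-4/5)·(0−1)) = ½·(0 + 1/5 + 4/5) = 1/2, so the F-coordinate is 1/5.

(3/5, 1/5, 1/5)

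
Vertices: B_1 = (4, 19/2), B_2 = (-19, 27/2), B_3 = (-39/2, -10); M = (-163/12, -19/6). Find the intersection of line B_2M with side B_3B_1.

(-144/11, -103/22)

Barycentric coordinates of M with respect to B_1B_2B_3: (1/4, 1/12, 2/3).
On side B_3B_1 the B_2-coordinate is zero; dropping M's B_2-weight 1/12 and renormalizing the remaining 2/3 : 1/4 gives weights 8/11, 3/11 on B_3, B_1.
N = (8/11)·(-39/2, -10) + (3/11)·(4, 19/2) = (-144/11, -103/22).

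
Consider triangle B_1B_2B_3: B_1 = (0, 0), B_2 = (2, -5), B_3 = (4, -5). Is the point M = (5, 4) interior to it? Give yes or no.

Barycentric coordinates of M: (9/5, -41/10, 33/10).
The three coordinates are positive, negative, positive; a point is interior exactly when all three are positive.

no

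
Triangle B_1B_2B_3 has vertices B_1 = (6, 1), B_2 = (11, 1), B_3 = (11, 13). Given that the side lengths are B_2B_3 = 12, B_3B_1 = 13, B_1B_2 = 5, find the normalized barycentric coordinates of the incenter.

The incenter has barycentric coordinates proportional to the opposite side lengths: (12 : 13 : 5).
Normalizing by 12+13+5 = 30 gives (2/5, 13/30, 1/6).

(2/5, 13/30, 1/6)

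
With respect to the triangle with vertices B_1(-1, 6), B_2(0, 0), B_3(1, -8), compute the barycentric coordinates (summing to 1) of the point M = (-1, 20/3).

(2/3, 2/3, -1/3)

Signed area of the reference triangle: [B_1B_2B_3] = ½·((-1)·(0−(-8)) + 0·(-8−6) + 1·(6−0)) = ½·(-8 + 0 + 6) = -1.
[MB_2B_3] = ½·((-1)·(0−(-8)) + 0·(-8−(20/3)) + 1·(20/3−0)) = ½·(-8 + 0 + 20/3) = -2/3, so the B_1-coordinate is (-2/3)/(-1) = 2/3.
[B_1MB_3] = ½·((-1)·(20/3−(-8)) + (-1)·(-8−6) + 1·(6−(20/3))) = ½·(-44/3 + 14 − 2/3) = -2/3, so the B_2-coordinate is 2/3.
[B_1B_2M] = ½·((-1)·(0−(20/3)) + 0·(20/3−6) + (-1)·(6−0)) = ½·(20/3 + 0 − 6) = 1/3, so the B_3-coordinate is -1/3.
Check: 2/3 + 2/3 − 1/3 = 1.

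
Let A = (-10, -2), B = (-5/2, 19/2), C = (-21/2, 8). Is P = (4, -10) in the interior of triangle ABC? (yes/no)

Barycentric coordinates of P: (39/19, 32/19, -52/19).
The three coordinates are positive, positive, negative; a point is interior exactly when all three are positive.

no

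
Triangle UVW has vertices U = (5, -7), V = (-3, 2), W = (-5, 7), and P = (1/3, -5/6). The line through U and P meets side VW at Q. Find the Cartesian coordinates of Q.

Barycentric coordinates of P with respect to UVW: (1/2, 1/6, 1/3).
On side VW the U-coordinate is zero; dropping P's U-weight 1/2 and renormalizing the remaining 1/6 : 1/3 gives weights 1/3, 2/3 on V, W.
Q = (1/3)·(-3, 2) + (2/3)·(-5, 7) = (-13/3, 16/3).

(-13/3, 16/3)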